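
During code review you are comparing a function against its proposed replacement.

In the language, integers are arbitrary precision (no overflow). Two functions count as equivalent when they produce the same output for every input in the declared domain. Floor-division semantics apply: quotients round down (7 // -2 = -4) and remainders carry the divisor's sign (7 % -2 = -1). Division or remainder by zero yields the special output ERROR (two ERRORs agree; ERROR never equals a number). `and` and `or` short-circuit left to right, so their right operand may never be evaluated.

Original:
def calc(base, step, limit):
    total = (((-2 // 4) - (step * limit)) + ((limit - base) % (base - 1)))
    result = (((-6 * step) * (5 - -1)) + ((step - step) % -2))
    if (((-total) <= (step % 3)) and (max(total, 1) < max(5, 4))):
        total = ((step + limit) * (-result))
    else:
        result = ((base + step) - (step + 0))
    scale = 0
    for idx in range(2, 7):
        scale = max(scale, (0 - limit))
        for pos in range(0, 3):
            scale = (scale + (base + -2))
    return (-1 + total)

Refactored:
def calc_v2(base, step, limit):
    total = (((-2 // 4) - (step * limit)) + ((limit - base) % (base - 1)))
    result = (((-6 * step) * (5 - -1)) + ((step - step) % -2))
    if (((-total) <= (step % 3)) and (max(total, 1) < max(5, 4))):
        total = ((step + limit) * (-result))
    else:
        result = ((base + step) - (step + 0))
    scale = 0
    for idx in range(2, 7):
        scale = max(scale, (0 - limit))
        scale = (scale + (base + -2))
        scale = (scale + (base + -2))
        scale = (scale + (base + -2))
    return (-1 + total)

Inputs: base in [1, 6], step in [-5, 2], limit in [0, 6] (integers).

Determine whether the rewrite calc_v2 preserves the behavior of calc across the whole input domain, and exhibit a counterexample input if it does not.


Changes here: local variable names differ, statement counts differ, constant usage differs, loop structure differs, arithmetic usage differs; the full 336-point sweep finds no disagreement.
verdict: equivalent


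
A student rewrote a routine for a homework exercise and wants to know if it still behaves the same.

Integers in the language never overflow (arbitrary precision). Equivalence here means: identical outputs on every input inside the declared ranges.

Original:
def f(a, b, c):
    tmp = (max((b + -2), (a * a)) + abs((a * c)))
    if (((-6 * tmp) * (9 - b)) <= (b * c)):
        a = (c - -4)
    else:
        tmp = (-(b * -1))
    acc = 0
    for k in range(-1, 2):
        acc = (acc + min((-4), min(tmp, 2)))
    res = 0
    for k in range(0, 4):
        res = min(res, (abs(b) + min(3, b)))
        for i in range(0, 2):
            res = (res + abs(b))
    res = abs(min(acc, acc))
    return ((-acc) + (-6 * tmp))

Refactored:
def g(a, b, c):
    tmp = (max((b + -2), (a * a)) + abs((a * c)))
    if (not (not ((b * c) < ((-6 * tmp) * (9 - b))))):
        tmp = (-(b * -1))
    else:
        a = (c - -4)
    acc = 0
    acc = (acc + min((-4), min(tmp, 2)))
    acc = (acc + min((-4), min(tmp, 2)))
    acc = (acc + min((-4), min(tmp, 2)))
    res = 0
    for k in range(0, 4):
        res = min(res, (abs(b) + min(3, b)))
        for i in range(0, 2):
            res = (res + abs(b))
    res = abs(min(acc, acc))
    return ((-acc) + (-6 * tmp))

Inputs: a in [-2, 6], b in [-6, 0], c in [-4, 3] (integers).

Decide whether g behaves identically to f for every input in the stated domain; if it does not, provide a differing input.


This is a faithful refactor — boolean connective usage differs; comparison usage differs; min/max/abs usage differs; loop structure differs; statement counts differ; arithmetic usage differs; constant usage differs, but the computed results match everywhere.
Tracing a=4, b=-2, c=-2: f: tmp=24, then (((-6 * tmp) * (9 - b)) <= (b * c)) is true, then a=2, then acc=0, then (k=-1), then acc=-4, then (k=0), then acc=-8, then (k=1), then acc=-12, then res=0, then (k=0), then res=0, then (i=0), then res=2, then (i=1), then res=4, then (k=1), then res=0, then (i=0), then res=2, then (i=1), then res=4, then (k=2), then res=0, then (i=0), then res=2, then (i=1), then res=4, then (k=3), then res=0, then (i=0), then res=2, then (i=1), then res=4, then res=12, then returns -132 | g: tmp=24, then (not (not ((b * c) < ((-6 * tmp) * (9 - b))))) is false, then a=2, then acc=0, then acc=-4, then acc=-8, then acc=-12, then res=0, then (k=0), then res=0, then (i=0), then res=2, then (i=1), then res=4, then (k=1), then res=0, then (i=0), then res=2, then (i=1), then res=4, then (k=2), then res=0, then (i=0), then res=2, then (i=1), then res=4, then (k=3), then res=0, then (i=0), then res=2, then (i=1), then res=4, then res=12, then returns -132 — matching result -132.
An exhaustive pass over the 504 declared inputs shows identical outputs.
verdict: equivalent


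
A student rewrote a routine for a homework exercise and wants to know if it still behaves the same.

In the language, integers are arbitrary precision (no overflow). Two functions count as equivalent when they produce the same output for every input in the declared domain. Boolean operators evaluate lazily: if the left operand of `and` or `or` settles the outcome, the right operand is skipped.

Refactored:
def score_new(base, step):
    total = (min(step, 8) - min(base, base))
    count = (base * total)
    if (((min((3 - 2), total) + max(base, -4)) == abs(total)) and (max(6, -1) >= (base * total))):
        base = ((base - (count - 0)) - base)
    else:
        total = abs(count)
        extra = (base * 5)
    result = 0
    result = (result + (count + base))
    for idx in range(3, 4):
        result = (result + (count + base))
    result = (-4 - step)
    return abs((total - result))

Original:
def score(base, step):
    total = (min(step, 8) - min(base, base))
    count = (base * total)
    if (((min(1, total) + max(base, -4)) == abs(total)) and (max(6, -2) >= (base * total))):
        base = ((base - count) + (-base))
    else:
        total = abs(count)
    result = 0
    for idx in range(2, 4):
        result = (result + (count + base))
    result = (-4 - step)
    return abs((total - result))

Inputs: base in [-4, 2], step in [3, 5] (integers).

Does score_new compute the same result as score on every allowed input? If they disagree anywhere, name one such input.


Equivalent. The one real change (`-2` became `-1`) has no effect anywhere in the declared ranges.
Every one of the 21 inputs gives matching results.
Spot check at base=0, step=5 — score: total = 5; count = 0; (((min(1, total) + max(base, -4)) == abs(total)) and (max(6, -2) >= (base * total))) -> false; total = 0; result = 0; [idx=2]; result = 0; [idx=3]; result = 0; result = -9; return 9. score_new: total = 5; count = 0; (((min((3 - 2), total) + max(base, -4)) == abs(total)) and (max(6, -1) >= (base * total))) -> false; total = 0; extra = 0; result = 0; result = 0; [idx=3]; result = 0; result = -9; return 9. Both give 9.
verdict: equivalent


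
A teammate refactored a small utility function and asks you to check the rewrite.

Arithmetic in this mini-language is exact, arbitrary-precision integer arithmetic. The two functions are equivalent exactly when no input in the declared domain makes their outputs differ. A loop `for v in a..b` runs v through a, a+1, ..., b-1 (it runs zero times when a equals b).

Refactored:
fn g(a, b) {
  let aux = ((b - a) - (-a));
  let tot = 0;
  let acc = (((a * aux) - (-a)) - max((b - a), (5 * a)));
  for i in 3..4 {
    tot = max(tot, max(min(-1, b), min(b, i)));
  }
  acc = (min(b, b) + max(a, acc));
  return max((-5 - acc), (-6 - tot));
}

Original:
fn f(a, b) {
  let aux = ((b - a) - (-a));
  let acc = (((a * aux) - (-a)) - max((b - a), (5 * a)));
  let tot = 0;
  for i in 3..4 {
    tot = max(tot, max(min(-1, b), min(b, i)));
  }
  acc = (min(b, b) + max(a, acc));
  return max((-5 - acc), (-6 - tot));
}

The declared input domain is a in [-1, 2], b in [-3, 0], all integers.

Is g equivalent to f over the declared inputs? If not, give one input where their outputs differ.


Changes here: same computation, different form; the full 16-point sweep finds no disagreement.
verdict: equivalent


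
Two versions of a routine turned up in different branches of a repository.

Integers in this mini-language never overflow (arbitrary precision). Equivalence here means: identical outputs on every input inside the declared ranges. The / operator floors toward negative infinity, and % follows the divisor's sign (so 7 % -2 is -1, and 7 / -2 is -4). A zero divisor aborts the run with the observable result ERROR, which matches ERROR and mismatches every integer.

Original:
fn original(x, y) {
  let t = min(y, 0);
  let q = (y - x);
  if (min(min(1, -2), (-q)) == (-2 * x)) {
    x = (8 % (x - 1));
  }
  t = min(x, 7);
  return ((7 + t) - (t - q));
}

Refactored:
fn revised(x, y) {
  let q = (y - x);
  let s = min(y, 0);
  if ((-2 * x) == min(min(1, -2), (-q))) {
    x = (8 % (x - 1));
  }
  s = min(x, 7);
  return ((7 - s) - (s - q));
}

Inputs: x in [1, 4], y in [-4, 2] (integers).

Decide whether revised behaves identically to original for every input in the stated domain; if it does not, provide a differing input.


These are not equivalent — on x=2, y=-4 the outputs split (1 vs -3).
original: t = -4; q = -6; (min(min(1, -2), (-q)) == (-2 * x)) -> false; t = 2; return 1
revised: q = -6; s = -4; ((-2 * x) == min(min(1, -2), (-q))) -> false; s = 2; return -3
verdict: not equivalent; witness: x=2, y=-4


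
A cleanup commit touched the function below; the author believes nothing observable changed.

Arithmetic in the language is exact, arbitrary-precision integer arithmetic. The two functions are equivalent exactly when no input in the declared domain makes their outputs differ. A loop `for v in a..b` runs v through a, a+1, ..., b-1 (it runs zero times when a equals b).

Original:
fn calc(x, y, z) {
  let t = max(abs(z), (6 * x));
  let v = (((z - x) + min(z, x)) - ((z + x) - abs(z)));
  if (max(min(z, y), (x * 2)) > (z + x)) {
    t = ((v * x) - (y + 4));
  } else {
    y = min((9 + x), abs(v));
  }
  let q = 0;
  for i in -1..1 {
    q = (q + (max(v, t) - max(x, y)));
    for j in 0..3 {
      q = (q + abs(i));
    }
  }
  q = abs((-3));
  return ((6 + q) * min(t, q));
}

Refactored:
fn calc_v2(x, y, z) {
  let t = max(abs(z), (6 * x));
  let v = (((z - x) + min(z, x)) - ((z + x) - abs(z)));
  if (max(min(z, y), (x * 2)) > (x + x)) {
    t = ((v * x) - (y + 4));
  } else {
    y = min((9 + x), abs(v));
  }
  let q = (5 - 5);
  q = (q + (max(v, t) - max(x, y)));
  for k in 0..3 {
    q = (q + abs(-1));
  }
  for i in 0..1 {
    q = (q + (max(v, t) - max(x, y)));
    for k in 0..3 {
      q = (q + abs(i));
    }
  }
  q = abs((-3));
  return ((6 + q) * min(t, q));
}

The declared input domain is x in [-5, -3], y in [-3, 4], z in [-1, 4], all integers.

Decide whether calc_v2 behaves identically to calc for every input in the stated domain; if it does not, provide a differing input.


Evaluate both at x=-5, y=-3, z=2.
calc: t = 2; v = 7; (max(min(z, y), (x * 2)) > (z + x)) -> false; y = 4; q = 0; [i=-1]; q = 3; [j=0]; q = 4; [j=1]; q = 5; [j=2]; q = 6; [i=0]; q = 9; [j=0]; q = 9; [j=1]; q = 9; [j=2]; q = 9; q = 3; return 18
calc_v2: t = 2; v = 7; (max(min(z, y), (x * 2)) > (x + x)) -> true; t = -36; q = 0; q = 10; [k=0]; q = 11; [k=1]; q = 12; [k=2]; q = 13; [i=0]; q = 23; [k=0]; q = 23; [k=1]; q = 23; [k=2]; q = 23; q = 3; return -324
18 against -324: the behavior changed.
verdict: not equivalent; witness: x=-5, y=-3, z=2


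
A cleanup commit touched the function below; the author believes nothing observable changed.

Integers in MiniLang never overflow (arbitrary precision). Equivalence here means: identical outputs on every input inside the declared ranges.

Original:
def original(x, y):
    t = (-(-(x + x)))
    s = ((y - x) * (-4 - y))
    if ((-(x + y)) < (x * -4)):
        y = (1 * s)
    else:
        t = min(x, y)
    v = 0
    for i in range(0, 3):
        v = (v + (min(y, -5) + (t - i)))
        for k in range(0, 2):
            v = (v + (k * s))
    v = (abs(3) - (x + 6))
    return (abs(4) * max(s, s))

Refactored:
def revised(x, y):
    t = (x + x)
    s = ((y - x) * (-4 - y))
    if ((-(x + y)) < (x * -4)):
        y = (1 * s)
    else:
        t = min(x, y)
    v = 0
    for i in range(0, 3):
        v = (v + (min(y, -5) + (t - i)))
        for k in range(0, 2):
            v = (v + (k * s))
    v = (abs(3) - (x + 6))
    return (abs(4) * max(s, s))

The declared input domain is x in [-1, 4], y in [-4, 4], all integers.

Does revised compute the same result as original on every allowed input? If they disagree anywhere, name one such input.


Although same computation, different form, 54/54 inputs agree.
verdict: equivalent


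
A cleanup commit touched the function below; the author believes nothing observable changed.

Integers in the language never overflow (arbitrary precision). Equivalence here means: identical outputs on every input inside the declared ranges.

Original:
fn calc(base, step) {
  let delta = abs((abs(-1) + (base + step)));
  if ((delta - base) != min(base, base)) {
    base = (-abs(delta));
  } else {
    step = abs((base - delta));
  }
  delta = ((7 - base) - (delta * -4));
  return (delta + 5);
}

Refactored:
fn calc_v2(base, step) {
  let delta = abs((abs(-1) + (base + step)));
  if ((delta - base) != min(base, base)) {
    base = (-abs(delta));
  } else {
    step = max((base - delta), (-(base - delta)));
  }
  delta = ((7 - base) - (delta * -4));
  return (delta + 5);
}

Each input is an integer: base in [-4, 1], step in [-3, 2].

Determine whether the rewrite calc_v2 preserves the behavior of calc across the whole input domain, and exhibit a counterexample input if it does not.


This is a faithful refactor — min/max/abs usage differs, plus arithmetic usage differs, but the computed results match everywhere.
Tracing base=-3, step=2: calc: delta=0, then ((delta - base) != min(base, base)) is true, then base=0, then delta=7, then returns 12 | calc_v2: delta=0, then ((delta - base) != min(base, base)) is true, then base=0, then delta=7, then returns 12 — matching result 12.
Across all 36 domain points the two functions coincide.
verdict: equivalent


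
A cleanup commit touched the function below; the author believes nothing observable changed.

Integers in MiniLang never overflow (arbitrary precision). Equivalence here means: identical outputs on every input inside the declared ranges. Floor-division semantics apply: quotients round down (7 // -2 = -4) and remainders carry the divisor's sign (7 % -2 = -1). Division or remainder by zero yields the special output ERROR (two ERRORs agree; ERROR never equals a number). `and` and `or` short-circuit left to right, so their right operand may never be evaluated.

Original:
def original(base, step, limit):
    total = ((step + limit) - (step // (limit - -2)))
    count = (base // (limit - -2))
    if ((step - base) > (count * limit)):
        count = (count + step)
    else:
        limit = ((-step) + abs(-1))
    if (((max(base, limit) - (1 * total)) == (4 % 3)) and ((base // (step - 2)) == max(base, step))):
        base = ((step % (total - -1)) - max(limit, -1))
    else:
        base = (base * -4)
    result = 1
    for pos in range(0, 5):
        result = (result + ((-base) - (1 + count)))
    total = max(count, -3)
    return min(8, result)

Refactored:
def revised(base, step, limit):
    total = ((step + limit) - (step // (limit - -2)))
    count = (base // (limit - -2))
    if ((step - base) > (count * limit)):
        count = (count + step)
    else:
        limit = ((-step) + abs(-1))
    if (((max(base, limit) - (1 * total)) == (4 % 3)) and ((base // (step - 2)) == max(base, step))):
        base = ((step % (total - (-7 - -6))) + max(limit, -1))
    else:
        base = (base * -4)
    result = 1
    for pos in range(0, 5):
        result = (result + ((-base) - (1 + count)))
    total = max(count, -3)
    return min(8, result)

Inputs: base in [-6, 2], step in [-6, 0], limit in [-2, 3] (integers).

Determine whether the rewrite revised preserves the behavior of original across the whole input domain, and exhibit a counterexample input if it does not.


At base=0, step=-2, limit=3: original gives 6, revised gives -24.
verdict: not equivalent; witness: base=0, step=-2, limit=3


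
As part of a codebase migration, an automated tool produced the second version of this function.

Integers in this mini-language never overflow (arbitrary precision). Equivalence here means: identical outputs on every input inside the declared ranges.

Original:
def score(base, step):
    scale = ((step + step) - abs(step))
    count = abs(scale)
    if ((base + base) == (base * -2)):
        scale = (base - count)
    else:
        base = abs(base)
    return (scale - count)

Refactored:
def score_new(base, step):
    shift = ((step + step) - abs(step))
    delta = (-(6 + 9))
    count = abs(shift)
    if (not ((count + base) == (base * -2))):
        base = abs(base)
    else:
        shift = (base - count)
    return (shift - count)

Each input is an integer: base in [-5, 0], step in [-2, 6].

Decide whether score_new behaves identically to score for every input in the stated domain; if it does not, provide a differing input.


The rewrite breaks on base=-2, step=-2, where the results are -12 and -14.
score: scale becomes -6; next count becomes 6; next ((base + base) == (base * -2)) evaluates to false; next base becomes 2; next final value -12
score_new: shift becomes -6; next delta becomes -15; next count becomes 6; next (not ((count + base) == (base * -2))) evaluates to false; next shift becomes -8; next final value -14
verdict: not equivalent; witness: base=-2, step=-2


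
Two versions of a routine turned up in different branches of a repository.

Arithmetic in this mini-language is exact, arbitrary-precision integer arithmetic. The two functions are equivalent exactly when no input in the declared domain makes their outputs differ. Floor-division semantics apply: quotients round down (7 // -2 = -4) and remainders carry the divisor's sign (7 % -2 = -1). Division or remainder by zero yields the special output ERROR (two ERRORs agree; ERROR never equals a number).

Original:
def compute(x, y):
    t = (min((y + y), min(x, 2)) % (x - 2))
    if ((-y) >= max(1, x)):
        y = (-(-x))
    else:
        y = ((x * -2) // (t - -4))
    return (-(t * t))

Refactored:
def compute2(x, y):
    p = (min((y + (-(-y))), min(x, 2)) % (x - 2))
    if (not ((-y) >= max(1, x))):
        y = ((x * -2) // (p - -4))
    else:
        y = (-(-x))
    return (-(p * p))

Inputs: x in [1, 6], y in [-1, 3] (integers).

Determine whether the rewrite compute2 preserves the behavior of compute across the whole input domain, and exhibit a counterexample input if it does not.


The two are interchangeable: local variable names differ, plus boolean connective usage differs, and every declared input agrees.
Spot check at x=1, y=2 — compute: t := 0 | ((-y) >= max(1, x)): false | y := -1 | result 0. compute2: p := 0 | (not ((-y) >= max(1, x))): true | y := -1 | result 0. Both give 0.
Sweeping the whole domain (30 inputs) finds no disagreement.
verdict: equivalent


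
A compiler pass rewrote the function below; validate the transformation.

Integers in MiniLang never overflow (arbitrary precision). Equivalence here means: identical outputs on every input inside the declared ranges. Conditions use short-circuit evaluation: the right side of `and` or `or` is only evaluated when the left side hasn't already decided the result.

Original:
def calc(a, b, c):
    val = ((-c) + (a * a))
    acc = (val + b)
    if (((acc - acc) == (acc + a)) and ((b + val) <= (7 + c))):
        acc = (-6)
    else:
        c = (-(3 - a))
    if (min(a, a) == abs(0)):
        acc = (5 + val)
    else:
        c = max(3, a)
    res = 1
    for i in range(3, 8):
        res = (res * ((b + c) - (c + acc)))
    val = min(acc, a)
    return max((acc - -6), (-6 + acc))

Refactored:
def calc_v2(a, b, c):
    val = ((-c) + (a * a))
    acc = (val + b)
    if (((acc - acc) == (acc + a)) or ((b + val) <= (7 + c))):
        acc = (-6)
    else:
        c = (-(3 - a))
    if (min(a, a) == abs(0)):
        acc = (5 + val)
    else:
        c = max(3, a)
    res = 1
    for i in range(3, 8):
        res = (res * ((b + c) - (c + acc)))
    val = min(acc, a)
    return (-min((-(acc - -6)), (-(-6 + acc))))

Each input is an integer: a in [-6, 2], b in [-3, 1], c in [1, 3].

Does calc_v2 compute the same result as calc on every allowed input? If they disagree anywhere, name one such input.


Not equivalent: a=-4, b=-3, c=3 separates them (16 vs 0).
calc: val becomes 13; next acc becomes 10; next (((acc - acc) == (acc + a)) and ((b + val) <= (7 + c))) evaluates to false; next c becomes -7; next (min(a, a) == abs(0)) evaluates to false; next c becomes 3; next res becomes 1; next at i=3:; next res becomes -13; next at i=4:; next res becomes 169; next at i=5:; next res becomes -2197; next at i=6:; next res becomes 28561; next at i=7:; next res becomes -371293; next val becomes -4; next final value 16
calc_v2: val becomes 13; next acc becomes 10; next (((acc - acc) == (acc + a)) or ((b + val) <= (7 + c))) evaluates to true; next acc becomes -6; next (min(a, a) == abs(0)) evaluates to false; next c becomes 3; next res becomes 1; next at i=3:; next res becomes 3; next at i=4:; next res becomes 9; next at i=5:; next res becomes 27; next at i=6:; next res becomes 81; next at i=7:; next res becomes 243; next val becomes -6; next final value 0
verdict: not equivalent; witness: a=-4, b=-3, c=3


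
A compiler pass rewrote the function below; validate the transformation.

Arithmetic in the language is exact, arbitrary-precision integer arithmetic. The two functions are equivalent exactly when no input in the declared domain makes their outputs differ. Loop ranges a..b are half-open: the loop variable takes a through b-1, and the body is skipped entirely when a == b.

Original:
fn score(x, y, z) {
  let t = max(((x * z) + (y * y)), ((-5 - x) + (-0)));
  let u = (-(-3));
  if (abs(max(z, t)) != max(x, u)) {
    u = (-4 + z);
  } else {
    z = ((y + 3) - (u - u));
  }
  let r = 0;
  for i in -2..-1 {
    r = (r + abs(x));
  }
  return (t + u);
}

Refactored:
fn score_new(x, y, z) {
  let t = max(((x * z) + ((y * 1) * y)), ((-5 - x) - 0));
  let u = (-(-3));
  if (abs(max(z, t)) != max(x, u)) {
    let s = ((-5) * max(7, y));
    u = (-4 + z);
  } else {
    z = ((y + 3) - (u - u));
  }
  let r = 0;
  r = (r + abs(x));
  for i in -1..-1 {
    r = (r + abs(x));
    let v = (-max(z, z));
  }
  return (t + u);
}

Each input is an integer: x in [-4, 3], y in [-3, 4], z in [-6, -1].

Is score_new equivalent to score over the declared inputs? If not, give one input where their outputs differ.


The two versions differ — the changes include constant usage differs, arithmetic usage differs, local variable names differ, min/max/abs usage differs, statement counts differ, loop structure differs.
As a probe, take x=-3, y=3, z=-4: score runs t := 21 | u := 3 | (abs(max(z, t)) != max(x, u)): true | u := -8 | r := 0 | iter i=-2: | r := 3 | result 13; score_new runs t := 21 | u := 3 | (abs(max(z, t)) != max(x, u)): true | s := -35 | u := -8 | r := 0 | r := 3 | loop over i: empty range | result 13; both end at 13.
Checked all 384 inputs in the declared domain: the outputs agree on every one.
verdict: equivalent


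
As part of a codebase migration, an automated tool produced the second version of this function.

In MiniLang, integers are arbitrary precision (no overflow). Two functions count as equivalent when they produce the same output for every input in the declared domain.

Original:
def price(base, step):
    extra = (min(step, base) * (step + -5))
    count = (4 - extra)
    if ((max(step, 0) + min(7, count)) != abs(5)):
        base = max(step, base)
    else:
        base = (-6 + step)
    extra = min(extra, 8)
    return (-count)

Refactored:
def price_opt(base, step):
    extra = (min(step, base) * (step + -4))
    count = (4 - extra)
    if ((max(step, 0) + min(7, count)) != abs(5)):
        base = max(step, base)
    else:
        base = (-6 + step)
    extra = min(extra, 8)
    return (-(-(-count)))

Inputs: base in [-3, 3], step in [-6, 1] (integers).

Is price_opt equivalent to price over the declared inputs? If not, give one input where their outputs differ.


Consider the input base=-3, step=-6.
price: extra = 66; count = -62; ((max(step, 0) + min(7, count)) != abs(5)) -> true; base = -3; extra = 8; return 62
price_opt: extra = 60; count = -56; ((max(step, 0) + min(7, count)) != abs(5)) -> true; base = -3; extra = 8; return 56
62 vs 56 — the two versions disagree here.
verdict: not equivalent; witness: base=-3, step=-6


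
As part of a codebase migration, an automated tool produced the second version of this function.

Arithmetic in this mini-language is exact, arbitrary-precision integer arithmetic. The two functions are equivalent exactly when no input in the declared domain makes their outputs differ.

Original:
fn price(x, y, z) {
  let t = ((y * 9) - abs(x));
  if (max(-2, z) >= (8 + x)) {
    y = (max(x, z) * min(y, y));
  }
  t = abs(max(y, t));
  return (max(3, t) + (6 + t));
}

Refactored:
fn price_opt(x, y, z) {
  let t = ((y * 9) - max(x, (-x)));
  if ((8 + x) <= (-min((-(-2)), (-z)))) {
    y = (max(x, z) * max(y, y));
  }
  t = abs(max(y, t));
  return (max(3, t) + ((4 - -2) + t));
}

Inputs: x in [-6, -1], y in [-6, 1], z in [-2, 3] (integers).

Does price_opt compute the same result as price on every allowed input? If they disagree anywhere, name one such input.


Equivalent. The edit looks behavioral (`min(y, y)` became `max(y, y)`), but over these ranges it never changes the outcome.
Across all 288 domain points the two functions coincide.
Spot check at x=-5, y=-6, z=2 — price: t=-59, then (max(-2, z) >= (8 + x)) is false, then t=6, then returns 18. price_opt: t=-59, then ((8 + x) <= (-min((-(-2)), (-z)))) is false, then t=6, then returns 18. Both give 18.
verdict: equivalent


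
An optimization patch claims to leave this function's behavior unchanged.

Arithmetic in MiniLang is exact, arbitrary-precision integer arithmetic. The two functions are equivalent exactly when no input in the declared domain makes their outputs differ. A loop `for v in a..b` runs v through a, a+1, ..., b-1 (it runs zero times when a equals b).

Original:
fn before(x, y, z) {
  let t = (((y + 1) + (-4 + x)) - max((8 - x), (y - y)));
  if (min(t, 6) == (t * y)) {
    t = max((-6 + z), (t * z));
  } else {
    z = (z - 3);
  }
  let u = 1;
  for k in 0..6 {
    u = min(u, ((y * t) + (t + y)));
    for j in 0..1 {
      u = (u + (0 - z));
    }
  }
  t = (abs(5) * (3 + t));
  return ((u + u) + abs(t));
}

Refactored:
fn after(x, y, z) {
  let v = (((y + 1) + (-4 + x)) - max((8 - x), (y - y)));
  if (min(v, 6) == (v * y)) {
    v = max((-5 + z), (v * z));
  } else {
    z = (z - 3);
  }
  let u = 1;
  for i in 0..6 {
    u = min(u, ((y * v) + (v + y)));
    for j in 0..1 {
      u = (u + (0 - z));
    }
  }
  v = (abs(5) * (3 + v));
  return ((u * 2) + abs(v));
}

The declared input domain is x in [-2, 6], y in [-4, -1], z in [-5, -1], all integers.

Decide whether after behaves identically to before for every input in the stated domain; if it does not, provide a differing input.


The suspicious edit (`-6` became `-5`) never changes the result for any input inside the declared domain.
Spot check at x=2, y=-3, z=-4 — before: t=-10, then (min(t, 6) == (t * y)) is false, then z=-7, then u=1, then (k=0), then u=1, then (j=0), then u=8, then (k=1), then u=8, then (j=0), then u=15, then (k=2), then u=15, then (j=0), then u=22, then (k=3), then u=17, then (j=0), then u=24, then (k=4), then u=17, then (j=0), then u=24, then (k=5), then u=17, then (j=0), then u=24, then t=-35, then returns 83. after: v=-10, then (min(v, 6) == (v * y)) is false, then z=-7, then u=1, then (i=0), then u=1, then (j=0), then u=8, then (i=1), then u=8, then (j=0), then u=15, then (i=2), then u=15, then (j=0), then u=22, then (i=3), then u=17, then (j=0), then u=24, then (i=4), then u=17, then (j=0), then u=24, then (i=5), then u=17, then (j=0), then u=24, then v=-35, then returns 83. Both give 83.
Sweeping the whole domain (180 inputs) finds no disagreement.
verdict: equivalent


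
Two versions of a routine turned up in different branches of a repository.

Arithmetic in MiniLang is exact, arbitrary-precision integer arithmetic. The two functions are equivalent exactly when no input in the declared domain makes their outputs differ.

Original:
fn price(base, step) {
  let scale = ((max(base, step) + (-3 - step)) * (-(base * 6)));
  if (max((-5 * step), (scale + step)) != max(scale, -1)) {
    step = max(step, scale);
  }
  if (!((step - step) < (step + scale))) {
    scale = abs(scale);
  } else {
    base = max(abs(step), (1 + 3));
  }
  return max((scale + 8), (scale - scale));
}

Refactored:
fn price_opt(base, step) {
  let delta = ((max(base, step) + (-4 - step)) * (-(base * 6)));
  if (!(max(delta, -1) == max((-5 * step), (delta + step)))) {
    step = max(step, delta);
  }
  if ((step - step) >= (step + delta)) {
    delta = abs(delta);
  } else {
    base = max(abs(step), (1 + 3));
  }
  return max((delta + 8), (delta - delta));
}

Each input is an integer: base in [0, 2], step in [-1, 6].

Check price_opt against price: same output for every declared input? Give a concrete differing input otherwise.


Take base=1, step=-1.
price: scale = 6; (max((-5 * step), (scale + step)) != max(scale, -1)) -> true; step = 6; (!((step - step) < (step + scale))) -> false; base = 6; return 14
price_opt: delta = 12; (!(max(delta, -1) == max((-5 * step), (delta + step)))) -> true; step = 12; ((step - step) >= (step + delta)) -> false; base = 12; return 20
14 != 20, so the rewrite changes behavior.
verdict: not equivalent; witness: base=1, step=-1


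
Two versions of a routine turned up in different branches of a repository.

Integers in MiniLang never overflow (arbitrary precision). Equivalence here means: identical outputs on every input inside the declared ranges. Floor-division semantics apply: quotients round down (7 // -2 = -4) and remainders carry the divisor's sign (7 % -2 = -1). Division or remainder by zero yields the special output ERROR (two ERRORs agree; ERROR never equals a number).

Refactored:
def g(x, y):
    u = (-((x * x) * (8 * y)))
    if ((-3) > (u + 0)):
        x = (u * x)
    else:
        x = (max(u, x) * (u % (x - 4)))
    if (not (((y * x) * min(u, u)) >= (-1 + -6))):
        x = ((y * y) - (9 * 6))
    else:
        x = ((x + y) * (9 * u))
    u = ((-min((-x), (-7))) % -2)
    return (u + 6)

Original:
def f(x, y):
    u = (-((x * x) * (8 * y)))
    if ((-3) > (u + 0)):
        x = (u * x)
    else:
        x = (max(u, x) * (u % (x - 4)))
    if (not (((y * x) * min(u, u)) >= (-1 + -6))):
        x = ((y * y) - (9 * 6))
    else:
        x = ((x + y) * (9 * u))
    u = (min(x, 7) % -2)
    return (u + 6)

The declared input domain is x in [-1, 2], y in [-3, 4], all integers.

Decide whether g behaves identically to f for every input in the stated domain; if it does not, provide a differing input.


Not equivalent: x=-1, y=-3 separates them (6 vs 5).
f: u := 24 | ((-3) > (u + 0)): false | x := -24 | (not (((y * x) * min(u, u)) >= (-1 + -6))): false | x := -5832 | u := 0 | result 6
g: u := 24 | ((-3) > (u + 0)): false | x := -24 | (not (((y * x) * min(u, u)) >= (-1 + -6))): false | x := -5832 | u := -1 | result 5
verdict: not equivalent; witness: x=-1, y=-3


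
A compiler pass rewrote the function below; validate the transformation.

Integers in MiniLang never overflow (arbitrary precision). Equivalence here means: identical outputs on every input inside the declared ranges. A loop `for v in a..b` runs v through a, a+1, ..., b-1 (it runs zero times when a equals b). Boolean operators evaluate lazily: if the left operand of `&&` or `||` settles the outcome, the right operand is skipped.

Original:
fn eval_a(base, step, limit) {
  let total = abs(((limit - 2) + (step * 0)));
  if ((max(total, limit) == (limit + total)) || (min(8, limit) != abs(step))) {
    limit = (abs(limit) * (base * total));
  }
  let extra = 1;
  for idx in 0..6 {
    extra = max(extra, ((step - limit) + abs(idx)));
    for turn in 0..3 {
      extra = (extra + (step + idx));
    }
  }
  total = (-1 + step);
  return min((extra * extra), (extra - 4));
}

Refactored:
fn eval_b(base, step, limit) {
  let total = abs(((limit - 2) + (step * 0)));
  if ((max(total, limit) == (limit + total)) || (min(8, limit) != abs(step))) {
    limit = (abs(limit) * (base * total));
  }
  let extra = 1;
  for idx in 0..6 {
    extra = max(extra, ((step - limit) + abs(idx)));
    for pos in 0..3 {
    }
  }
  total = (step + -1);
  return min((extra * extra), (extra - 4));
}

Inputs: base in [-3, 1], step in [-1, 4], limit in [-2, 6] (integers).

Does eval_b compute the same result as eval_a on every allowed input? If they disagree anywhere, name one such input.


base=-3, step=-1, limit=-2 yields 51 from eval_a but 24 from eval_b.
verdict: not equivalent; witness: base=-3, step=-1, limit=-2


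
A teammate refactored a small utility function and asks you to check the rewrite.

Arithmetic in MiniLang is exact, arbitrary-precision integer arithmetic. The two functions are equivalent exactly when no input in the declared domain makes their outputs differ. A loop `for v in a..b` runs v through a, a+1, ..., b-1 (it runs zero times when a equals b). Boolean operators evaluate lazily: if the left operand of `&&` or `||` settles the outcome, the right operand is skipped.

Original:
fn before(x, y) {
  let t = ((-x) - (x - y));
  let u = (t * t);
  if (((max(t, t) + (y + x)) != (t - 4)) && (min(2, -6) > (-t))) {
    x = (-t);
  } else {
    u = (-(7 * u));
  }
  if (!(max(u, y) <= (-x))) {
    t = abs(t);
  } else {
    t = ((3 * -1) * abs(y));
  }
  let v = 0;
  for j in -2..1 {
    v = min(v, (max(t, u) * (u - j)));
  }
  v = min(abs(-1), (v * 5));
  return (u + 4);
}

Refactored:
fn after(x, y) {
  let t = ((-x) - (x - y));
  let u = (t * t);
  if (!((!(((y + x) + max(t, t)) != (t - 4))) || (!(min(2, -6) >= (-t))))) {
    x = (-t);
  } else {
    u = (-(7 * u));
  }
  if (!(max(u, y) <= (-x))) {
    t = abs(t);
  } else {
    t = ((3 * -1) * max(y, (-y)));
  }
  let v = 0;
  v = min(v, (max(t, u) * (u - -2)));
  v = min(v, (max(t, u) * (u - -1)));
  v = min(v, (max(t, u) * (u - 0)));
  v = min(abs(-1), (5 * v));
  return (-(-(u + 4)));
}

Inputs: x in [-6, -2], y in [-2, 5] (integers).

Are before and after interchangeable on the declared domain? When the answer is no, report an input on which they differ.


Evaluate both at x=-4, y=-2.
before: t becomes 6; next u becomes 36; next (((max(t, t) + (y + x)) != (t - 4)) && (min(2, -6) > (-t))) evaluates to false; next u becomes -252; next (!(max(u, y) <= (-x))) evaluates to false; next t becomes -6; next v becomes 0; next at j=-2:; next v becomes 0; next at j=-1:; next v becomes 0; next at j=0:; next v becomes 0; next v becomes 0; next final value -248
after: t becomes 6; next u becomes 36; next (!((!(((y + x) + max(t, t)) != (t - 4))) || (!(min(2, -6) >= (-t))))) evaluates to true; next x becomes -6; next (!(max(u, y) <= (-x))) evaluates to true; next t becomes 6; next v becomes 0; next v becomes 0; next v becomes 0; next v becomes 0; next v becomes 0; next final value 40
-248 != 40, so the rewrite changes behavior.
verdict: not equivalent; witness: x=-4, y=-2


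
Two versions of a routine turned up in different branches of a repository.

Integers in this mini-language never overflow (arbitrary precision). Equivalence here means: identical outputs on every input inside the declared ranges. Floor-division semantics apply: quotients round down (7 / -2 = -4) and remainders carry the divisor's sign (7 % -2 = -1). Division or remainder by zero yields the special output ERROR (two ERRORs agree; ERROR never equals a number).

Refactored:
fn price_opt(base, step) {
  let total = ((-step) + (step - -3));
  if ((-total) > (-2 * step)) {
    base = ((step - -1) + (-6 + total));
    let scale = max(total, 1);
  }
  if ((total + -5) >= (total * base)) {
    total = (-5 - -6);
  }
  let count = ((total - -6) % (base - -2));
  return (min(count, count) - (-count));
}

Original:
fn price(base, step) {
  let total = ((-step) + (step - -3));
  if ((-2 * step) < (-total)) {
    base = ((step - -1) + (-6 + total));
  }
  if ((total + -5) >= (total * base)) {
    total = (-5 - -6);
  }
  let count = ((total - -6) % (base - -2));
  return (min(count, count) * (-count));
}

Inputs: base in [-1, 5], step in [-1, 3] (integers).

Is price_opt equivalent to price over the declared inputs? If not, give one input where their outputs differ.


At base=-1, step=2: price gives -1, price_opt gives 2.
verdict: not equivalent; witness: base=-1, step=2


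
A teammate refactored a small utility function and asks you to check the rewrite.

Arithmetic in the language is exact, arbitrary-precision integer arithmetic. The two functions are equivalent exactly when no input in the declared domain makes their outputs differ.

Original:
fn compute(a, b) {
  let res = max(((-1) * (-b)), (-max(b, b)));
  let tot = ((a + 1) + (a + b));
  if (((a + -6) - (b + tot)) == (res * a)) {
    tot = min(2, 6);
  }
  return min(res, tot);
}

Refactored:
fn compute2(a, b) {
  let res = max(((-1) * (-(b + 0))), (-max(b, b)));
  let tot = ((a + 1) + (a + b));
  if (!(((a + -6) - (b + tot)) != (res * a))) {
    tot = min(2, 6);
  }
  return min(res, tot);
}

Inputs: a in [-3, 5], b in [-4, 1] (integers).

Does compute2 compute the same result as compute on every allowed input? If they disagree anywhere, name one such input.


Comparing the listings, the differences include: arithmetic usage differs; and constant usage differs; and boolean connective usage differs; and comparison usage differs.
Spot check at a=3, b=1 — compute: res := 1 | tot := 8 | (((a + -6) - (b + tot)) == (res * a)): false | result 1. compute2: res := 1 | tot := 8 | (!(((a + -6) - (b + tot)) != (res * a))): false | result 1. Both give 1.
Across all 54 domain points the two functions coincide.
verdict: equivalent


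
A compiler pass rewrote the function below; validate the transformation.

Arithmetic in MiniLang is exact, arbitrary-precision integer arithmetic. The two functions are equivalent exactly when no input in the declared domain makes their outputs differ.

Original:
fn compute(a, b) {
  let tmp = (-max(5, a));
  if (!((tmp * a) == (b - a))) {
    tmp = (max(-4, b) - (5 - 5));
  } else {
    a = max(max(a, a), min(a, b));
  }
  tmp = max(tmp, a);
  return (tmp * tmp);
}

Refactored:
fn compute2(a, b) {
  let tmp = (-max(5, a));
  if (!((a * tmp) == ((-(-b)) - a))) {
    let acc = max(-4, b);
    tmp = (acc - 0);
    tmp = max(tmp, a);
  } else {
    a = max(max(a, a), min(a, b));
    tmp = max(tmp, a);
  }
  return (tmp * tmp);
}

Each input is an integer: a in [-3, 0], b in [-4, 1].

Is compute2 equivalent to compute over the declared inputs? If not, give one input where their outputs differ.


This is a faithful refactor — local variable names differ; min/max/abs usage differs; arithmetic usage differs; statement counts differ; constant usage differs, but the computed results match everywhere.
As a probe, take a=0, b=-4: compute runs tmp=-5, then (!((tmp * a) == (b - a))) is true, then tmp=-4, then tmp=0, then returns 0; compute2 runs tmp=-5, then (!((a * tmp) == ((-(-b)) - a))) is true, then acc=-4, then tmp=-4, then tmp=0, then returns 0; both end at 0.
Across all 24 domain points the two functions coincide.
verdict: equivalent


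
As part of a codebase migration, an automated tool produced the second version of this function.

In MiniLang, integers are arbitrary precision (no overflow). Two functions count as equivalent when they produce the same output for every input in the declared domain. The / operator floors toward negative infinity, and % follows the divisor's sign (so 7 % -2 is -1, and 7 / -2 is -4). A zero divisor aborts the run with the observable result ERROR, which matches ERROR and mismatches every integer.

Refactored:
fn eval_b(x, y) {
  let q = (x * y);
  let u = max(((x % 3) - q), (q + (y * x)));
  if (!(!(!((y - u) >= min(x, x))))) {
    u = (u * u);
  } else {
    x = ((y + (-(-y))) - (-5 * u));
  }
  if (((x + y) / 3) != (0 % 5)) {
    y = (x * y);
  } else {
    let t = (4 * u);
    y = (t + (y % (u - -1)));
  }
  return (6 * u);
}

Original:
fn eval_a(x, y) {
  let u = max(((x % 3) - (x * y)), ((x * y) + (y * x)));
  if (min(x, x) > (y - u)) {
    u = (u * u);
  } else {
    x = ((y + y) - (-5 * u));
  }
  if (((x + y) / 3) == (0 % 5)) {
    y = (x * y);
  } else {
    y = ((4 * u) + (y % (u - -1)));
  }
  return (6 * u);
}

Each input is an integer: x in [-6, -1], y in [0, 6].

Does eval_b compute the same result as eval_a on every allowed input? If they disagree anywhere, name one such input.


The edit looks behavioral (`(((x + y) / 3) == (0 % 5))` became `(((x + y) / 3) != (0 % 5))`), but over these ranges it never changes the outcome.
As a probe, take x=-2, y=6: eval_a runs u becomes 13; next (min(x, x) > (y - u)) evaluates to true; next u becomes 169; next (((x + y) / 3) == (0 % 5)) evaluates to false; next y becomes 682; next final value 1014; eval_b runs q becomes -12; next u becomes 13; next (!(!(!((y - u) >= min(x, x))))) evaluates to true; next u becomes 169; next (((x + y) / 3) != (0 % 5)) evaluates to true; next y becomes -12; next final value 1014; both end at 1014.
Checked all 42 inputs in the declared domain: the outputs agree on every one.
verdict: equivalent
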